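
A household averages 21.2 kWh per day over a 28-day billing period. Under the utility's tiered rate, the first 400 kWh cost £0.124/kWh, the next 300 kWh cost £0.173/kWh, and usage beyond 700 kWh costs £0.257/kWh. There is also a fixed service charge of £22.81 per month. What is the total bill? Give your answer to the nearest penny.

£105.90

Usage = 21.2 kWh/day × 28 days = 593.6 kWh
First 400 kWh × £0.124 = £49.60
Next 193.6 kWh × £0.173 = £33.49
Remaining tier: 0 kWh (not reached)
Energy charge = £83.09; + service £22.81 = £105.90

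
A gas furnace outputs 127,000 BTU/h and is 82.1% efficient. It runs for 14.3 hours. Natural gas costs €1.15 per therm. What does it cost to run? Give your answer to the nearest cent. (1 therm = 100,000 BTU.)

€25.44

Heat delivered = 127,000 BTU/h × 14.3 h = 1,816,100 BTU
Gas input = 1,816,100 / 0.821 = 2,212,058 BTU
= 2,212,058 / 100,000 = 22.12 therm
Cost = 22.12 × €1.15/therm = €25.44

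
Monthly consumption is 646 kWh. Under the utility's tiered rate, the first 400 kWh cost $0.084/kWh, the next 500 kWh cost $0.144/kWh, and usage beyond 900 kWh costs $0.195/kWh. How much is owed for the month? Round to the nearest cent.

First 400 kWh × $0.084 = $33.60
Next 246 kWh × $0.144 = $35.42
Remaining tier: 0 kWh (not reached)
Total = $69.02

$69.02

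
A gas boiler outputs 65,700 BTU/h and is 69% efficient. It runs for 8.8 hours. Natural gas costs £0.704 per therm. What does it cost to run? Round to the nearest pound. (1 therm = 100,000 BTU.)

Heat delivered = 65,700 BTU/h × 8.8 h = 578,160 BTU
Gas input = 578,160 / 0.69 = 837,913 BTU
= 837,913 / 100,000 = 8.379 therm
Cost = 8.379 × £0.704/therm = £5.90 ≈ £6

£6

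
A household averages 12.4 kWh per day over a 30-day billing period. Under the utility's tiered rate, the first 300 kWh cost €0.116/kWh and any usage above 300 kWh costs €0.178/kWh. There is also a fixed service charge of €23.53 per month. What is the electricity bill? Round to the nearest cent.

Usage = 12.4 kWh/day × 30 days = 372 kWh
First 300 kWh × €0.116 = €34.80
Remaining 72 kWh × €0.178 = €12.82
Energy charge = €47.62; + service €23.53 = €71.15

€71.15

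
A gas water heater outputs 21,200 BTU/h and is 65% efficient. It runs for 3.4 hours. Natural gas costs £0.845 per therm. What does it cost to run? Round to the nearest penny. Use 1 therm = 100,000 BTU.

Heat delivered = 21,200 BTU/h × 3.4 h = 72,080 BTU
Gas input = 72,080 / 0.65 = 110,892 BTU
= 110,892 / 100,000 = 1.109 therm
Cost = 1.109 × £0.845/therm = £0.94

£0.94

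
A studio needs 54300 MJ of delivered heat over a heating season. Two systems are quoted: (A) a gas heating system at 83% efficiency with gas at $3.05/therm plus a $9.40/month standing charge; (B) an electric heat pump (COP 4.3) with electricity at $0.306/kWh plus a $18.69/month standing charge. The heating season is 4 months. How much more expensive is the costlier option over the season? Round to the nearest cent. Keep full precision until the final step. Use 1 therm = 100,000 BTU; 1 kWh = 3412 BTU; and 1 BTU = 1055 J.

$780.70

Heat load = 54300 MJ = 54,300,000,000 J / 1055 = 51,469,194 BTU
Gas: input = 51,469,194 / 0.83 = 62,011,077 BTU = 620.1 therm → 620.1 × $3.05 = $1,891.34; + 4 × $9.40 standing = $1,928.94
Heat pump: 51,469,194 BTU / 3412 = 15,080 kWh heat; / 4.3 = 3,508 kWh in → × $0.306 = $1,073.47; + 4 × $18.69 standing = $1,148.23
Difference = |$1,928.94 − $1,148.23| = $780.70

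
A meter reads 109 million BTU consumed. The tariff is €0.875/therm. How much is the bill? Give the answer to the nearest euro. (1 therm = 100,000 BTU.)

€954

109 million BTU × (10 therm/million BTU) = 1,090 therm
Cost = 1,090 therm × €0.875/therm = €953.75 ≈ €954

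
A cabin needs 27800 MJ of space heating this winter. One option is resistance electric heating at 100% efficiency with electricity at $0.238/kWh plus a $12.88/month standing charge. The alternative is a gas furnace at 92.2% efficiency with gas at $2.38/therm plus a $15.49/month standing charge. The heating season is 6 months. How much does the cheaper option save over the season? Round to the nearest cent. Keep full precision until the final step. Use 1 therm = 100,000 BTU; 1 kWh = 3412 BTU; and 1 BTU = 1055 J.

Heat load = 27800 MJ = 27,800,000,000 J / 1055 = 26,350,711 BTU
Gas: input = 26,350,711 / 0.922 = 28,579,947 BTU = 285.8 therm → 285.8 × $2.38 = $680.20; + 6 × $15.49 standing = $773.14
Electric: 26,350,711 BTU / 3412 = 7,723 kWh → × $0.238 = $1,838.06; + 6 × $12.88 standing = $1,915.34
Difference = |$773.14 − $1,915.34| = $1,142.20

$1142.20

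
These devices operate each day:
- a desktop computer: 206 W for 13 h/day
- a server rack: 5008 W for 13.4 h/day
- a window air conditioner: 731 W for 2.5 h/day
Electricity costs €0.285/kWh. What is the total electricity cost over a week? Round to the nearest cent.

desktop computer: 206 W × 13 h × 7 d = 18,746 Wh = 18.75 kWh
server rack: 5008 W × 13.4 h × 7 d = 469,750 Wh = 469.8 kWh
window air conditioner: 731 W × 2.5 h × 7 d = 12,792 Wh = 12.79 kWh
Total energy = 18.75 + 469.8 + 12.79 = 501.3 kWh
Cost = 501.3 kWh × €0.285 = €142.87

€142.87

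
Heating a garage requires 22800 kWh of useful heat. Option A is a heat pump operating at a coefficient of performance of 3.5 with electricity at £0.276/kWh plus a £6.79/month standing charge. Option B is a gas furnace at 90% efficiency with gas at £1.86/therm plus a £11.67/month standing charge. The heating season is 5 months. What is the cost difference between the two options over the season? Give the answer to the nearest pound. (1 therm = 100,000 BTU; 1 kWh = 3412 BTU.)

£166

Heat load = 22800 kWh × 3412 = 77,793,600 BTU
Gas: input = 77,793,600 / 0.90 = 86,437,333 BTU = 864.4 therm → 864.4 × £1.86 = £1,607.73; + 5 × £11.67 standing = £1,666.08
Heat pump: 77,793,600 BTU / 3412 = 22,800 kWh heat; / 3.5 = 6,514 kWh in → × £0.276 = £1,797.94; + 5 × £6.79 standing = £1,831.89
Difference = |£1,666.08 − £1,831.89| = £165.81 ≈ £166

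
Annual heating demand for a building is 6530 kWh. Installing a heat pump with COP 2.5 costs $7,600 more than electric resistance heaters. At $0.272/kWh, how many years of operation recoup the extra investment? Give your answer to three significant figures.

Resistance: 6530 kWh × $0.272 = $1,776.16/yr
Heat pump: 6530 / 2.5 = 2612 kWh in → × $0.272 = $710.46/yr
Annual savings = $1,065.70
Payback = $7,600 / $1,065.70 = 7.13 years

7.13 years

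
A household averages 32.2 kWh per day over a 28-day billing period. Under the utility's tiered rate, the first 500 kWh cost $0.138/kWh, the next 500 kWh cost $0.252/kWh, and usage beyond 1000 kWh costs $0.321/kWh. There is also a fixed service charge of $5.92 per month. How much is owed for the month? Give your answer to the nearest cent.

Usage = 32.2 kWh/day × 28 days = 901.6 kWh
First 500 kWh × $0.138 = $69.00
Next 401.6 kWh × $0.252 = $101.20
Remaining tier: 0 kWh (not reached)
Energy charge = $170.20; + service $5.92 = $176.12

$176.12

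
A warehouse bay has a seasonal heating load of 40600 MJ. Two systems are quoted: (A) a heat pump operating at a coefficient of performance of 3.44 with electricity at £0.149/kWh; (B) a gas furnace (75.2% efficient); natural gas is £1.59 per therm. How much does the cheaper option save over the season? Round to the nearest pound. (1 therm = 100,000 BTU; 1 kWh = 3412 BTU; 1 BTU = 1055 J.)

£325

Heat load = 40600 MJ = 40,600,000,000 J / 1055 = 38,483,412 BTU
Gas: input = 38,483,412 / 0.752 = 51,174,750 BTU = 511.7 therm → 511.7 × £1.59 = £813.68
Heat pump: 38,483,412 BTU / 3412 = 11,280 kWh heat; / 3.44 = 3,279 kWh in → × £0.149 = £488.53
Difference = |£813.68 − £488.53| = £325.15 ≈ £325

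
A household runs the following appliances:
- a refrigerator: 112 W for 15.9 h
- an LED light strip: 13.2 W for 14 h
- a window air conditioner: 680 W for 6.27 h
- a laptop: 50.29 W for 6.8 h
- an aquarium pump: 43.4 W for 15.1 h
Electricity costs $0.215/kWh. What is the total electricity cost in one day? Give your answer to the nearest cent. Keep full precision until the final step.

$1.55

refrigerator: 112 W × 15.9 h = 1,781 Wh = 1.781 kWh
LED light strip: 13.2 W × 14 h = 185 Wh = 0.1848 kWh
window air conditioner: 680 W × 6.27 h = 4,264 Wh = 4.264 kWh
laptop: 50.29 W × 6.8 h = 342 Wh = 0.342 kWh
aquarium pump: 43.4 W × 15.1 h = 655 Wh = 0.6553 kWh
Total energy = 1.781 + 0.1848 + 4.264 + 0.342 + 0.6553 = 7.227 kWh
Cost = 7.227 kWh × $0.215 = $1.55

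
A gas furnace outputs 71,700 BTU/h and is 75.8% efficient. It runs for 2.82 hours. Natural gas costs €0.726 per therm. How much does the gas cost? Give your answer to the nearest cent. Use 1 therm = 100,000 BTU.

Heat delivered = 71,700 BTU/h × 2.82 h = 202,194 BTU
Gas input = 202,194 / 0.758 = 266,747 BTU
= 266,747 / 100,000 = 2.667 therm
Cost = 2.667 × €0.726/therm = €1.94

€1.94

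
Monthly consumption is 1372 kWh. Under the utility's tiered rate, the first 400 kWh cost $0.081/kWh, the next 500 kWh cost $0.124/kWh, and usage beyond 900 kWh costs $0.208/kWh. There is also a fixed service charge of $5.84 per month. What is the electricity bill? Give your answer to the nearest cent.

First 400 kWh × $0.081 = $32.40
Next 500 kWh × $0.124 = $62.00
Remaining 472 kWh × $0.208 = $98.18
Energy charge = $192.58; + service $5.84 = $198.42

$198.42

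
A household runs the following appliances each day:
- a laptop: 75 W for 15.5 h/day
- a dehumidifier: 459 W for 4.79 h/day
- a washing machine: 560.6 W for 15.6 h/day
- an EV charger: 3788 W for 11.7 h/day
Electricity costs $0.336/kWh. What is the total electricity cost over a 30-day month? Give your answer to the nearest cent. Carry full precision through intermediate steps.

laptop: 75 W × 15.5 h × 30 d = 34,875 Wh = 34.88 kWh
dehumidifier: 459 W × 4.79 h × 30 d = 65,958 Wh = 65.96 kWh
washing machine: 560.6 W × 15.6 h × 30 d = 262,361 Wh = 262.4 kWh
EV charger: 3788 W × 11.7 h × 30 d = 1,329,588 Wh = 1,330 kWh
Total energy = 34.88 + 65.96 + 262.4 + 1,330 = 1,693 kWh
Cost = 1,693 kWh × $0.336 = $568.77

$568.77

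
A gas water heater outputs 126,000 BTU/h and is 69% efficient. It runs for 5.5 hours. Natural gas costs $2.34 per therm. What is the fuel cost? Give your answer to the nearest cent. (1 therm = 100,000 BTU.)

Heat delivered = 126,000 BTU/h × 5.5 h = 693,000 BTU
Gas input = 693,000 / 0.69 = 1,004,348 BTU
= 1,004,348 / 100,000 = 10.04 therm
Cost = 10.04 × $2.34/therm = $23.50

$23.50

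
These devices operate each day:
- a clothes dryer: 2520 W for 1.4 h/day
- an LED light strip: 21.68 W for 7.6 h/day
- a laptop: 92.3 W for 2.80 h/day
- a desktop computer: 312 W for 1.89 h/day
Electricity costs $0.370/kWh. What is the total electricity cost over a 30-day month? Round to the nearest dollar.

clothes dryer: 2520 W × 1.4 h × 30 d = 105,840 Wh = 105.8 kWh
LED light strip: 21.68 W × 7.6 h × 30 d = 4,943 Wh = 4.943 kWh
laptop: 92.3 W × 2.80 h × 30 d = 7,753 Wh = 7.753 kWh
desktop computer: 312 W × 1.89 h × 30 d = 17,690 Wh = 17.69 kWh
Total energy = 105.8 + 4.943 + 7.753 + 17.69 = 136.2 kWh
Cost = 136.2 kWh × $0.370 = $50.40 ≈ $50

$50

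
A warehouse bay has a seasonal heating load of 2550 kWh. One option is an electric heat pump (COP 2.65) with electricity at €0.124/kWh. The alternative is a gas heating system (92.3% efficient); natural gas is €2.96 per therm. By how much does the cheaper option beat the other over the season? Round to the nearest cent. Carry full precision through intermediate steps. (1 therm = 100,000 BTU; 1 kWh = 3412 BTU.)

€159.70

Heat load = 2550 kWh × 3412 = 8,700,600 BTU
Gas: input = 8,700,600 / 0.923 = 9,426,436 BTU = 94.26 therm → 94.26 × €2.96 = €279.02
Heat pump: 8,700,600 BTU / 3412 = 2,550 kWh heat; / 2.65 = 962.3 kWh in → × €0.124 = €119.32
Difference = |€279.02 − €119.32| = €159.70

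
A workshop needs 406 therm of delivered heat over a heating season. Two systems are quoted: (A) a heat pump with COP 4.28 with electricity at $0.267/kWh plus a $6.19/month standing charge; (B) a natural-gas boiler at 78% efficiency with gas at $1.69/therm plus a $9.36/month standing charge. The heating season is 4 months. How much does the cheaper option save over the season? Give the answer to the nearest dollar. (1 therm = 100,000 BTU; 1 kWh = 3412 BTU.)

Heat load = 406 therm × 100,000 = 40,600,000 BTU
Gas: input = 40,600,000 / 0.78 = 52,051,282 BTU = 520.5 therm → 520.5 × $1.69 = $879.67; + 4 × $9.36 standing = $917.11
Heat pump: 40,600,000 BTU / 3412 = 11,900 kWh heat; / 4.28 = 2,780 kWh in → × $0.267 = $742.31; + 4 × $6.19 standing = $767.07
Difference = |$917.11 − $767.07| = $150.04 ≈ $150

$150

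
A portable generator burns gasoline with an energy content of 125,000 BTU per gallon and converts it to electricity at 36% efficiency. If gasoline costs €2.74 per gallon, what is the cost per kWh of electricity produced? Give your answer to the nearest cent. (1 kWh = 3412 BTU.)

Electrical output per gallon = 125,000 BTU × 0.36 / 3412 BTU/kWh = 13.19 kWh
Cost per kWh = €2.74 / 13.19 kWh = €0.208

€0.21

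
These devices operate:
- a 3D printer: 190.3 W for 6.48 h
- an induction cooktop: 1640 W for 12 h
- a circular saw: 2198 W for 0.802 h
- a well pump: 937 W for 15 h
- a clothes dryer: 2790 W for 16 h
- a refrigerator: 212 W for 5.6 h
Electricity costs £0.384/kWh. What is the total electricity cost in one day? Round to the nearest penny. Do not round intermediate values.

3D printer: 190.3 W × 6.48 h = 1,233 Wh = 1.233 kWh
induction cooktop: 1640 W × 12 h = 19,680 Wh = 19.68 kWh
circular saw: 2198 W × 0.802 h = 1,763 Wh = 1.763 kWh
well pump: 937 W × 15 h = 14,055 Wh = 14.05 kWh
clothes dryer: 2790 W × 16 h = 44,640 Wh = 44.64 kWh
refrigerator: 212 W × 5.6 h = 1,187 Wh = 1.187 kWh
Total energy = 1.233 + 19.68 + 1.763 + 14.05 + 44.64 + 1.187 = 82.56 kWh
Cost = 82.56 kWh × £0.384 = £31.70

£31.70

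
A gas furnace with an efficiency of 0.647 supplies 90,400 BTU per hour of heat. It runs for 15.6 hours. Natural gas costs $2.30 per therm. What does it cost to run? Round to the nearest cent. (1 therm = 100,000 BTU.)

Heat delivered = 90,400 BTU/h × 15.6 h = 1,410,240 BTU
Gas input = 1,410,240 / 0.647 = 2,179,660 BTU
= 2,179,660 / 100,000 = 21.8 therm
Cost = 21.8 × $2.30/therm = $50.13

$50.13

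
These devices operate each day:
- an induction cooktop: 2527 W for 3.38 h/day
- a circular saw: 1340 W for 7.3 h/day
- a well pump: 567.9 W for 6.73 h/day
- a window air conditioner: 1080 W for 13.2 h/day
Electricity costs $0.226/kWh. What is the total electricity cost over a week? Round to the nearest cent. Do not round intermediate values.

$57.59

induction cooktop: 2527 W × 3.38 h × 7 d = 59,789 Wh = 59.79 kWh
circular saw: 1340 W × 7.3 h × 7 d = 68,474 Wh = 68.47 kWh
well pump: 567.9 W × 6.73 h × 7 d = 26,754 Wh = 26.75 kWh
window air conditioner: 1080 W × 13.2 h × 7 d = 99,792 Wh = 99.79 kWh
Total energy = 59.79 + 68.47 + 26.75 + 99.79 = 254.8 kWh
Cost = 254.8 kWh × $0.226 = $57.59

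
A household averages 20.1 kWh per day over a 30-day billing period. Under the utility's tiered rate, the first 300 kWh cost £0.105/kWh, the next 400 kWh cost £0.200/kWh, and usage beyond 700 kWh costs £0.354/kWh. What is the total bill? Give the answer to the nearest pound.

£92

Usage = 20.1 kWh/day × 30 days = 603 kWh
First 300 kWh × £0.105 = £31.50
Next 303 kWh × £0.200 = £60.60
Remaining tier: 0 kWh (not reached)
Total = £92.10 ≈ £92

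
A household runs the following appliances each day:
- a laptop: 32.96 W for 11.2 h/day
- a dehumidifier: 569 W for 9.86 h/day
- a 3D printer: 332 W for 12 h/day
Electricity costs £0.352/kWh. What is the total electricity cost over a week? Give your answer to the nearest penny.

£24.55

laptop: 32.96 W × 11.2 h × 7 d = 2,584 Wh = 2.584 kWh
dehumidifier: 569 W × 9.86 h × 7 d = 39,272 Wh = 39.27 kWh
3D printer: 332 W × 12 h × 7 d = 27,888 Wh = 27.89 kWh
Total energy = 2.584 + 39.27 + 27.89 = 69.74 kWh
Cost = 69.74 kWh × £0.352 = £24.55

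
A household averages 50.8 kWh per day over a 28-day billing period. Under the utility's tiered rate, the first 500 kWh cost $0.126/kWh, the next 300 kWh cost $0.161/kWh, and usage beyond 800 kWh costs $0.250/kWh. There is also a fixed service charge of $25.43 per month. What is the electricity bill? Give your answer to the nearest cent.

Usage = 50.8 kWh/day × 28 days = 1422.4 kWh
First 500 kWh × $0.126 = $63.00
Next 300 kWh × $0.161 = $48.30
Remaining 622.4 kWh × $0.250 = $155.60
Energy charge = $266.90; + service $25.43 = $292.33

$292.33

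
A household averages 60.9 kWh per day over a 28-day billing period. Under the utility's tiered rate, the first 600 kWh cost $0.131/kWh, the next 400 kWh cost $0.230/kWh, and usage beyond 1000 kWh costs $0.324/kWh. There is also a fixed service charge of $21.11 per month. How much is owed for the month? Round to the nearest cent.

Usage = 60.9 kWh/day × 28 days = 1705.2 kWh
First 600 kWh × $0.131 = $78.60
Next 400 kWh × $0.230 = $92.00
Remaining 705.2 kWh × $0.324 = $228.48
Energy charge = $399.08; + service $21.11 = $420.19

$420.19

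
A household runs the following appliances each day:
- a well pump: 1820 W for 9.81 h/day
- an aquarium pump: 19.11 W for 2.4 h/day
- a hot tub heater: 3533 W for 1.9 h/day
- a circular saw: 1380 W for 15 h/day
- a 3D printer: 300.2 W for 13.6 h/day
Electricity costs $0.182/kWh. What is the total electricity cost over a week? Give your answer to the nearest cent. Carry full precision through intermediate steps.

well pump: 1820 W × 9.81 h × 7 d = 124,979 Wh = 125 kWh
aquarium pump: 19.11 W × 2.4 h × 7 d = 321 Wh = 0.321 kWh
hot tub heater: 3533 W × 1.9 h × 7 d = 46,989 Wh = 46.99 kWh
circular saw: 1380 W × 15 h × 7 d = 144,900 Wh = 144.9 kWh
3D printer: 300.2 W × 13.6 h × 7 d = 28,579 Wh = 28.58 kWh
Total energy = 125 + 0.321 + 46.99 + 144.9 + 28.58 = 345.8 kWh
Cost = 345.8 kWh × $0.182 = $62.93

$62.93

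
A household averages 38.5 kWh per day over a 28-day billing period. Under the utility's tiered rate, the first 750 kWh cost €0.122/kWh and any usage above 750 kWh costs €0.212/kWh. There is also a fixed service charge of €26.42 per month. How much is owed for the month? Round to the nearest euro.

€187

Usage = 38.5 kWh/day × 28 days = 1078 kWh
First 750 kWh × €0.122 = €91.50
Remaining 328 kWh × €0.212 = €69.54
Energy charge = €161.04; + service €26.42 = €187.46 ≈ €187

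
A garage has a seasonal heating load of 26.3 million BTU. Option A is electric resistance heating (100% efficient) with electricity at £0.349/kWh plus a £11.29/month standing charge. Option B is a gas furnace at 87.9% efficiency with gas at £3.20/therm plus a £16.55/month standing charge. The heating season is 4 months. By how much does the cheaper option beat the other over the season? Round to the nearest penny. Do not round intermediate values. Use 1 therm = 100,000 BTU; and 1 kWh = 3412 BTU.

£1711.63

Heat load = 26.3 × 10⁶ BTU = 26,300,000 BTU
Gas: input = 26,300,000 / 0.879 = 29,920,364 BTU = 299.2 therm → 299.2 × £3.20 = £957.45; + 4 × £16.55 standing = £1,023.65
Electric: 26,300,000 BTU / 3412 = 7,708 kWh → × £0.349 = £2,690.12; + 4 × £11.29 standing = £2,735.28
Difference = |£1,023.65 − £2,735.28| = £1,711.63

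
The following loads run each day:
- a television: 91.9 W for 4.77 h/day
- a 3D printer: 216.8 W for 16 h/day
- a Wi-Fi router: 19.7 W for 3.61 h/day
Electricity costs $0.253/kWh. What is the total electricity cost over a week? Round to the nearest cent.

$7.05

television: 91.9 W × 4.77 h × 7 d = 3,069 Wh = 3.069 kWh
3D printer: 216.8 W × 16 h × 7 d = 24,282 Wh = 24.28 kWh
Wi-Fi router: 19.7 W × 3.61 h × 7 d = 498 Wh = 0.4978 kWh
Total energy = 3.069 + 24.28 + 0.4978 = 27.85 kWh
Cost = 27.85 kWh × $0.253 = $7.05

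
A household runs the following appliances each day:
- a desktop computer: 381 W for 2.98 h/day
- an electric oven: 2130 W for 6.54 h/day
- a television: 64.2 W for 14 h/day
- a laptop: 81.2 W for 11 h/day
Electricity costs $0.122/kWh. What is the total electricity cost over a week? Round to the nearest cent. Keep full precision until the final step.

desktop computer: 381 W × 2.98 h × 7 d = 7,948 Wh = 7.948 kWh
electric oven: 2130 W × 6.54 h × 7 d = 97,511 Wh = 97.51 kWh
television: 64.2 W × 14 h × 7 d = 6,292 Wh = 6.292 kWh
laptop: 81.2 W × 11 h × 7 d = 6,252 Wh = 6.252 kWh
Total energy = 7.948 + 97.51 + 6.292 + 6.252 = 118 kWh
Cost = 118 kWh × $0.122 = $14.40

$14.40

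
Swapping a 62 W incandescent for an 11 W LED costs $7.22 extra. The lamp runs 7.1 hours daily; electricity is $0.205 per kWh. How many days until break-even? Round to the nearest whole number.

Power saved = 62 − 11 = 51 W
Daily energy saved = 51 W × 7.1 h = 362.1 Wh = 0.3621 kWh
Daily savings = 0.3621 × $0.205 = $0.0742
Payback = $7.22 / $0.0742 per day = 97.26 days

97 days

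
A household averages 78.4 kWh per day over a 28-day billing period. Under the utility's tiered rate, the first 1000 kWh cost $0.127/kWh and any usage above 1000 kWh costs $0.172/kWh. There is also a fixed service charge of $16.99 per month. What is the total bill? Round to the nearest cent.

Usage = 78.4 kWh/day × 28 days = 2195.2 kWh
First 1000 kWh × $0.127 = $127.00
Remaining 1195.2 kWh × $0.172 = $205.57
Energy charge = $332.57; + service $16.99 = $349.56

$349.56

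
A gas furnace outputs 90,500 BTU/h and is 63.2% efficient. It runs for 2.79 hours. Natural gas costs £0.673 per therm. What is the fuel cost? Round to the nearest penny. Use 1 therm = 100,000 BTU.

£2.69

Heat delivered = 90,500 BTU/h × 2.79 h = 252,495 BTU
Gas input = 252,495 / 0.632 = 399,517 BTU
= 399,517 / 100,000 = 3.995 therm
Cost = 3.995 × £0.673/therm = £2.69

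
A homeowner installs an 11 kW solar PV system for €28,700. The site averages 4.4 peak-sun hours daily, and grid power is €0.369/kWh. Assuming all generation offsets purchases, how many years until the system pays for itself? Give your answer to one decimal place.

4.4 years

Daily generation = 11 kW × 4.4 h = 48.4 kWh
Annual generation = 48.4 × 365 = 17666 kWh
Annual savings = 17666 × €0.369 = €6,518.75
Payback = €28,700 / €6,518.75 = 4.4 years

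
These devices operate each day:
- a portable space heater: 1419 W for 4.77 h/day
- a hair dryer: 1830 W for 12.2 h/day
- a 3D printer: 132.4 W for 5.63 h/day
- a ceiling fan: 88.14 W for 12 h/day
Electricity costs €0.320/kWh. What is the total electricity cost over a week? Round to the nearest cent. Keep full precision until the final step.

portable space heater: 1419 W × 4.77 h × 7 d = 47,380 Wh = 47.38 kWh
hair dryer: 1830 W × 12.2 h × 7 d = 156,282 Wh = 156.3 kWh
3D printer: 132.4 W × 5.63 h × 7 d = 5,218 Wh = 5.218 kWh
ceiling fan: 88.14 W × 12 h × 7 d = 7,404 Wh = 7.404 kWh
Total energy = 47.38 + 156.3 + 5.218 + 7.404 = 216.3 kWh
Cost = 216.3 kWh × €0.320 = €69.21

€69.21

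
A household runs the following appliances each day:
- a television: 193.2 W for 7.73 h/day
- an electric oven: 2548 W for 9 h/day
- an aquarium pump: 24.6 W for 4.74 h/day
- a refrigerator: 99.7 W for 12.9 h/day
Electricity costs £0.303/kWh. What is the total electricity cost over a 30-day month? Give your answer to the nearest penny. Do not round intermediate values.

£234.78

television: 193.2 W × 7.73 h × 30 d = 44,803 Wh = 44.8 kWh
electric oven: 2548 W × 9 h × 30 d = 687,960 Wh = 688 kWh
aquarium pump: 24.6 W × 4.74 h × 30 d = 3,498 Wh = 3.498 kWh
refrigerator: 99.7 W × 12.9 h × 30 d = 38,584 Wh = 38.58 kWh
Total energy = 44.8 + 688 + 3.498 + 38.58 = 774.8 kWh
Cost = 774.8 kWh × £0.303 = £234.78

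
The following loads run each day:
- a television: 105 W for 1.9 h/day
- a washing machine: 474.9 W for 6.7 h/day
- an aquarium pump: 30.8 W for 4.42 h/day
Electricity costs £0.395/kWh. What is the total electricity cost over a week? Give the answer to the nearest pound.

£10

television: 105 W × 1.9 h × 7 d = 1,396 Wh = 1.397 kWh
washing machine: 474.9 W × 6.7 h × 7 d = 22,273 Wh = 22.27 kWh
aquarium pump: 30.8 W × 4.42 h × 7 d = 953 Wh = 0.953 kWh
Total energy = 1.397 + 22.27 + 0.953 = 24.62 kWh
Cost = 24.62 kWh × £0.395 = £9.73 ≈ £10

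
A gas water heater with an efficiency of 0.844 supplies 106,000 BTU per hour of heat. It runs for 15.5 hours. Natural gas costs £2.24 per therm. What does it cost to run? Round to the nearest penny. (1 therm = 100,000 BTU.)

Heat delivered = 106,000 BTU/h × 15.5 h = 1,643,000 BTU
Gas input = 1,643,000 / 0.844 = 1,946,682 BTU
= 1,946,682 / 100,000 = 19.47 therm
Cost = 19.47 × £2.24/therm = £43.61

£43.61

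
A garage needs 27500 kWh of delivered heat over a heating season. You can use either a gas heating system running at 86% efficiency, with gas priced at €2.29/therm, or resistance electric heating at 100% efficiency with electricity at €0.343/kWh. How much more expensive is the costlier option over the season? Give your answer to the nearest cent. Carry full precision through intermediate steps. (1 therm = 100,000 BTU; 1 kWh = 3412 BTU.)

Heat load = 27500 kWh × 3412 = 93,830,000 BTU
Gas: input = 93,830,000 / 0.86 = 109,104,651 BTU = 1,091 therm → 1,091 × €2.29 = €2,498.50
Electric: 93,830,000 BTU / 3412 = 27,500 kWh → × €0.343 = €9,432.50
Difference = |€2,498.50 − €9,432.50| = €6,934.00

€6934.00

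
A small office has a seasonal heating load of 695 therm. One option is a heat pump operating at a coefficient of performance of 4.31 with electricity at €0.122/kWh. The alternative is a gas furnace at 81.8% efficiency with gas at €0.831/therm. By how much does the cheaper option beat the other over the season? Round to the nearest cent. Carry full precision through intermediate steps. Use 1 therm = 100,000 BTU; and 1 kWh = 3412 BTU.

Heat load = 695 therm × 100,000 = 69,500,000 BTU
Gas: input = 69,500,000 / 0.818 = 84,963,325 BTU = 849.6 therm → 849.6 × €0.831 = €706.05
Heat pump: 69,500,000 BTU / 3412 = 20,370 kWh heat; / 4.31 = 4,726 kWh in → × €0.122 = €576.58
Difference = |€706.05 − €576.58| = €129.47

€129.47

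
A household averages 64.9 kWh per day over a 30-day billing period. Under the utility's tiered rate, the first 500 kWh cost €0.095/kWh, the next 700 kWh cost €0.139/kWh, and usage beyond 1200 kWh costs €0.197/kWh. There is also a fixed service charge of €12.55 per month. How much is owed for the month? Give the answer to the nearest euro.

€305

Usage = 64.9 kWh/day × 30 days = 1947 kWh
First 500 kWh × €0.095 = €47.50
Next 700 kWh × €0.139 = €97.30
Remaining 747 kWh × €0.197 = €147.16
Energy charge = €291.96; + service €12.55 = €304.51 ≈ €305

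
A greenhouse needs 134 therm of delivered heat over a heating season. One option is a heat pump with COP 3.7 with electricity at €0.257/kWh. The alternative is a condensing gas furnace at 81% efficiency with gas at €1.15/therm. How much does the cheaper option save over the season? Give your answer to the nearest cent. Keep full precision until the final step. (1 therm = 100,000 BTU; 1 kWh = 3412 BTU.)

Heat load = 134 therm × 100,000 = 13,400,000 BTU
Gas: input = 13,400,000 / 0.810 = 16,543,210 BTU = 165.4 therm → 165.4 × €1.15 = €190.25
Heat pump: 13,400,000 BTU / 3412 = 3,927 kWh heat; / 3.7 = 1,061 kWh in → × €0.257 = €272.79
Difference = |€190.25 − €272.79| = €82.54

€82.54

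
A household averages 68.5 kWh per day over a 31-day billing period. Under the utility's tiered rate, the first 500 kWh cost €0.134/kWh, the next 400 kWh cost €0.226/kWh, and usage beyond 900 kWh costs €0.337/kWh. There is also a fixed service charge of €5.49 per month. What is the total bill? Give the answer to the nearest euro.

Usage = 68.5 kWh/day × 31 days = 2123.5 kWh
First 500 kWh × €0.134 = €67.00
Next 400 kWh × €0.226 = €90.40
Remaining 1223.5 kWh × €0.337 = €412.32
Energy charge = €569.72; + service €5.49 = €575.21 ≈ €575

€575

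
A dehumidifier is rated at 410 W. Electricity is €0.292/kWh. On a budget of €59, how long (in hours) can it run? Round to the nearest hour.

493 h

Energy budget = €59 / €0.292 per kWh = 202.1 kWh = 202,055 Wh
Runtime = 202,055 Wh / 410 W = 492.8 h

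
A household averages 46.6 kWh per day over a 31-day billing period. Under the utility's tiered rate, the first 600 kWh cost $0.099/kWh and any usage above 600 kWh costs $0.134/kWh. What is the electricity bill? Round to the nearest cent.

$172.58

Usage = 46.6 kWh/day × 31 days = 1444.6 kWh
First 600 kWh × $0.099 = $59.40
Remaining 844.6 kWh × $0.134 = $113.18
Total = $172.58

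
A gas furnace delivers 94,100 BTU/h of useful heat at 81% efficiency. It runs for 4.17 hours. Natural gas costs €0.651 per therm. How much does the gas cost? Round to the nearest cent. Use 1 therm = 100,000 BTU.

Heat delivered = 94,100 BTU/h × 4.17 h = 392,397 BTU
Gas input = 392,397 / 0.81 = 484,441 BTU
= 484,441 / 100,000 = 4.844 therm
Cost = 4.844 × €0.651/therm = €3.15

€3.15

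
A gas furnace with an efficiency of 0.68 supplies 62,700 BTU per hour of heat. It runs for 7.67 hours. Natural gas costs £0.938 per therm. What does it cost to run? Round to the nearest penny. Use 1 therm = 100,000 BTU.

£6.63

Heat delivered = 62,700 BTU/h × 7.67 h = 480,909 BTU
Gas input = 480,909 / 0.68 = 707,219 BTU
= 707,219 / 100,000 = 7.072 therm
Cost = 7.072 × £0.938/therm = £6.63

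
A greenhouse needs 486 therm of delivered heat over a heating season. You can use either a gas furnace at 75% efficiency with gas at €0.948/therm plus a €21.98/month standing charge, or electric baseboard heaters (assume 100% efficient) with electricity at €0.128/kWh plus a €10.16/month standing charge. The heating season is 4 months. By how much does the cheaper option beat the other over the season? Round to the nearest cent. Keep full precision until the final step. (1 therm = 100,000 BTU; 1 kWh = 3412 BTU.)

Heat load = 486 therm × 100,000 = 48,600,000 BTU
Gas: input = 48,600,000 / 0.75 = 64,800,000 BTU = 648 therm → 648 × €0.948 = €614.30; + 4 × €21.98 standing = €702.22
Electric: 48,600,000 BTU / 3412 = 14,240 kWh → × €0.128 = €1,823.21; + 4 × €10.16 standing = €1,863.85
Difference = |€702.22 − €1,863.85| = €1,161.63

€1161.63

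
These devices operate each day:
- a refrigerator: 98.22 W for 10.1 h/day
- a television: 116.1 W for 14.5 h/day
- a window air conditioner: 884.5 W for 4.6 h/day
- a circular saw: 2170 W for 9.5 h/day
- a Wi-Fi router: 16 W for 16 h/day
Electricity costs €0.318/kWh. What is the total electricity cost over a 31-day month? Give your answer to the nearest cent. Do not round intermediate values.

€272.23

refrigerator: 98.22 W × 10.1 h × 31 d = 30,753 Wh = 30.75 kWh
television: 116.1 W × 14.5 h × 31 d = 52,187 Wh = 52.19 kWh
window air conditioner: 884.5 W × 4.6 h × 31 d = 126,130 Wh = 126.1 kWh
circular saw: 2170 W × 9.5 h × 31 d = 639,065 Wh = 639.1 kWh
Wi-Fi router: 16 W × 16 h × 31 d = 7,936 Wh = 7.936 kWh
Total energy = 30.75 + 52.19 + 126.1 + 639.1 + 7.936 = 856.1 kWh
Cost = 856.1 kWh × €0.318 = €272.23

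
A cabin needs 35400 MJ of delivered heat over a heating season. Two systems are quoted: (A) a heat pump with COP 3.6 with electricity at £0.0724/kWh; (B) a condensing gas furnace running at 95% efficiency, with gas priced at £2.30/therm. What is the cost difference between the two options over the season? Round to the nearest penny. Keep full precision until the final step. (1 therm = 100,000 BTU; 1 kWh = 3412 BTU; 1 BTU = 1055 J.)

£614.59

Heat load = 35400 MJ = 35,400,000,000 J / 1055 = 33,554,502 BTU
Gas: input = 33,554,502 / 0.95 = 35,320,529 BTU = 353.2 therm → 353.2 × £2.30 = £812.37
Heat pump: 33,554,502 BTU / 3412 = 9,834 kWh heat; / 3.6 = 2,732 kWh in → × £0.0724 = £197.78
Difference = |£812.37 − £197.78| = £614.59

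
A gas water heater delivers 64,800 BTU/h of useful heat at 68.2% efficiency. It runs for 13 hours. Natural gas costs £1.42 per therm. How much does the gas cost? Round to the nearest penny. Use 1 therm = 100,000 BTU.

Heat delivered = 64,800 BTU/h × 13 h = 842,400 BTU
Gas input = 842,400 / 0.682 = 1,235,191 BTU
= 1,235,191 / 100,000 = 12.35 therm
Cost = 12.35 × £1.42/therm = £17.54

£17.54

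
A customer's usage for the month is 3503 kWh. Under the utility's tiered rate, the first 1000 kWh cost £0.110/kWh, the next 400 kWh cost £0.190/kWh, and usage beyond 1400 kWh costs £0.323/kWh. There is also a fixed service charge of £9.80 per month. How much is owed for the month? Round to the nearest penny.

£875.07

First 1000 kWh × £0.110 = £110.00
Next 400 kWh × £0.190 = £76.00
Remaining 2103 kWh × £0.323 = £679.27
Energy charge = £865.27; + service £9.80 = £875.07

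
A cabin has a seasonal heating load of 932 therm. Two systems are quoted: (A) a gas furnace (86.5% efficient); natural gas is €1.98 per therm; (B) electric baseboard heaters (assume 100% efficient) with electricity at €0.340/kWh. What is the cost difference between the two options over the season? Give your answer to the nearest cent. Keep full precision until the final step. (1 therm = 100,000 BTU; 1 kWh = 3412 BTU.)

€7153.86

Heat load = 932 therm × 100,000 = 93,200,000 BTU
Gas: input = 93,200,000 / 0.865 = 107,745,665 BTU = 1,077 therm → 1,077 × €1.98 = €2,133.36
Electric: 93,200,000 BTU / 3412 = 27,320 kWh → × €0.340 = €9,287.22
Difference = |€2,133.36 − €9,287.22| = €7,153.86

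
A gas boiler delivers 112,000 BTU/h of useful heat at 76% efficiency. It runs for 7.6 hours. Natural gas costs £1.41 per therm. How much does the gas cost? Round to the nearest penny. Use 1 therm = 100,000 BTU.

£15.79

Heat delivered = 112,000 BTU/h × 7.6 h = 851,200 BTU
Gas input = 851,200 / 0.76 = 1,120,000 BTU
= 1,120,000 / 100,000 = 11.2 therm
Cost = 11.2 × £1.41/therm = £15.79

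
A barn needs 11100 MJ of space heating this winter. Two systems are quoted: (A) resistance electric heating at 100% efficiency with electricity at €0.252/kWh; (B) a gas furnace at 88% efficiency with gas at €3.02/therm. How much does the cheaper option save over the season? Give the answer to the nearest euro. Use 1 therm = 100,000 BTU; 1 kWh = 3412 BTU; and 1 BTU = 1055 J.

Heat load = 11100 MJ = 11,100,000,000 J / 1055 = 10,521,327 BTU
Gas: input = 10,521,327 / 0.88 = 11,956,053 BTU = 119.6 therm → 119.6 × €3.02 = €361.07
Electric: 10,521,327 BTU / 3412 = 3,084 kWh → × €0.252 = €777.07
Difference = |€361.07 − €777.07| = €416.00

€416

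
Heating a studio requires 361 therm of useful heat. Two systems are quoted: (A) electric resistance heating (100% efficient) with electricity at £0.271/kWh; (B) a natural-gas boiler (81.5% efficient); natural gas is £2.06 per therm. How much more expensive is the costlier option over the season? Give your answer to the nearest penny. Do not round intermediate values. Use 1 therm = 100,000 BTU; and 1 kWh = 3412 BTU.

£1954.80

Heat load = 361 therm × 100,000 = 36,100,000 BTU
Gas: input = 36,100,000 / 0.815 = 44,294,479 BTU = 442.9 therm → 442.9 × £2.06 = £912.47
Electric: 36,100,000 BTU / 3412 = 10,580 kWh → × £0.271 = £2,867.26
Difference = |£912.47 − £2,867.26| = £1,954.80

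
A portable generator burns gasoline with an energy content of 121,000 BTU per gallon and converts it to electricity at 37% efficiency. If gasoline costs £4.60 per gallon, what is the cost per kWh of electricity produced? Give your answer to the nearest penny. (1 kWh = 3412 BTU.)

£0.35

Electrical output per gallon = 121,000 BTU × 0.37 / 3412 BTU/kWh = 13.12 kWh
Cost per kWh = £4.60 / 13.12 kWh = £0.351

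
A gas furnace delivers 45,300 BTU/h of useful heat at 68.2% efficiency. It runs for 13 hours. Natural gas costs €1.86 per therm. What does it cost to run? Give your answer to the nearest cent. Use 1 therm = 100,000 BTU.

€16.06

Heat delivered = 45,300 BTU/h × 13 h = 588,900 BTU
Gas input = 588,900 / 0.682 = 863,490 BTU
= 863,490 / 100,000 = 8.635 therm
Cost = 8.635 × €1.86/therm = €16.06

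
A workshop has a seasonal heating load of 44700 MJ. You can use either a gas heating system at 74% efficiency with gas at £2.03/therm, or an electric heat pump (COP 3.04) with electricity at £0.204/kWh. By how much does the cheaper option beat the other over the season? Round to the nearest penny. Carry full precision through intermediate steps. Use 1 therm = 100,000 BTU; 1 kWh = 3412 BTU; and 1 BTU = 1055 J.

Heat load = 44700 MJ = 44,700,000,000 J / 1055 = 42,369,668 BTU
Gas: input = 42,369,668 / 0.74 = 57,256,308 BTU = 572.6 therm → 572.6 × £2.03 = £1,162.30
Heat pump: 42,369,668 BTU / 3412 = 12,420 kWh heat; / 3.04 = 4,085 kWh in → × £0.204 = £833.30
Difference = |£1,162.30 − £833.30| = £329.00

£329.00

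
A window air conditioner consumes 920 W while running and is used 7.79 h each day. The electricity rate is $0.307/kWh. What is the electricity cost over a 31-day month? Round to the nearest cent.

Energy = 920 W × 7.79 h/day × 31 days = 222,171 Wh = 222.2 kWh
Cost = 222.2 kWh × $0.307/kWh = $68.21

$68.21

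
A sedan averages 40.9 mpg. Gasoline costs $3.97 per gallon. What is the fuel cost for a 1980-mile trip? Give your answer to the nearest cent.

$192.19

Fuel = 1980 mi / 40.9 mpg = 48.41 gal
Cost = 48.41 gal × $3.97/gal = $192.19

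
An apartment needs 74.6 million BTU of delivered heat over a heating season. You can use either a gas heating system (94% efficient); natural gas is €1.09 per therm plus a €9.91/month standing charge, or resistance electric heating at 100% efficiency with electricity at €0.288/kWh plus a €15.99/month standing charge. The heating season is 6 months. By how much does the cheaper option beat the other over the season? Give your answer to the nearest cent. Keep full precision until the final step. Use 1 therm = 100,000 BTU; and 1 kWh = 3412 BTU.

€5468.27

Heat load = 74.6 × 10⁶ BTU = 74,600,000 BTU
Gas: input = 74,600,000 / 0.94 = 79,361,702 BTU = 793.6 therm → 793.6 × €1.09 = €865.04; + 6 × €9.91 standing = €924.50
Electric: 74,600,000 BTU / 3412 = 21,860 kWh → × €0.288 = €6,296.83; + 6 × €15.99 standing = €6,392.77
Difference = |€924.50 − €6,392.77| = €5,468.27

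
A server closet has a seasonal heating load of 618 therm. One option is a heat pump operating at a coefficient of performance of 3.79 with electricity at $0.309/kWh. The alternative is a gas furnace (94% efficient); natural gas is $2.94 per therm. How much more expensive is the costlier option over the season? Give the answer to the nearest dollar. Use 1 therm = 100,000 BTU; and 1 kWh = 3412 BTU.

Heat load = 618 therm × 100,000 = 61,800,000 BTU
Gas: input = 61,800,000 / 0.94 = 65,744,681 BTU = 657.4 therm → 657.4 × $2.94 = $1,932.89
Heat pump: 61,800,000 BTU / 3412 = 18,110 kWh heat; / 3.79 = 4,779 kWh in → × $0.309 = $1,476.72
Difference = |$1,932.89 − $1,476.72| = $456.17 ≈ $456

$456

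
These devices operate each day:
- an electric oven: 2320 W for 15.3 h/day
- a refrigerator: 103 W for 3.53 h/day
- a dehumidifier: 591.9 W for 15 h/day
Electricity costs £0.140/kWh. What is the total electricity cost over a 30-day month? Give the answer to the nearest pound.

£188

electric oven: 2320 W × 15.3 h × 30 d = 1,064,880 Wh = 1,065 kWh
refrigerator: 103 W × 3.53 h × 30 d = 10,908 Wh = 10.91 kWh
dehumidifier: 591.9 W × 15 h × 30 d = 266,355 Wh = 266.4 kWh
Total energy = 1,065 + 10.91 + 266.4 = 1,342 kWh
Cost = 1,342 kWh × £0.140 = £187.90 ≈ £188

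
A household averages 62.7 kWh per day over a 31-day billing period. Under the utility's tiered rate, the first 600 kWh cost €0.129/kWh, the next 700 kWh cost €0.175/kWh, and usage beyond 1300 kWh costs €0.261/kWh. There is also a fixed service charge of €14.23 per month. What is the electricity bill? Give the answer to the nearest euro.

€382

Usage = 62.7 kWh/day × 31 days = 1943.7 kWh
First 600 kWh × €0.129 = €77.40
Next 700 kWh × €0.175 = €122.50
Remaining 643.7 kWh × €0.261 = €168.01
Energy charge = €367.91; + service €14.23 = €382.14 ≈ €382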